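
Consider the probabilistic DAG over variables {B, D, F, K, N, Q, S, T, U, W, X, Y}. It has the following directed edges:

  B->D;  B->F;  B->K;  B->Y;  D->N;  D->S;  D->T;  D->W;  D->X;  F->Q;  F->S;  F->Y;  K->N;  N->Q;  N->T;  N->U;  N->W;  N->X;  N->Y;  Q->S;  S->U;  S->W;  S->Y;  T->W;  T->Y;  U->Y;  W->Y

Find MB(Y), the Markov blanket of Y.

{B, F, N, S, T, U, W}

Y's parents: B, F, N, S, T, U, W.
Ch(Y) = {}.
With no children, Y has no spouses; the co-parent set is empty.
So the Markov blanket of Y is {B, F, N, S, T, U, W}.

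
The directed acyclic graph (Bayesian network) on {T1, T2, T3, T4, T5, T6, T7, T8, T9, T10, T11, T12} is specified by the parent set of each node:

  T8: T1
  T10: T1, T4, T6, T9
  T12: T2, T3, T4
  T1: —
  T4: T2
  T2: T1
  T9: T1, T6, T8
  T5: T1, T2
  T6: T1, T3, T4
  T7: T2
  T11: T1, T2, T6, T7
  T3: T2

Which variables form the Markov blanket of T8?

T8 has parent T1.
Children of T8: T9.
Co-parents of T8 (other parents of its children):
  T9: T1, T6
So the Markov blanket of T8 is {T1, T6, T9}.

{T1, T6, T9}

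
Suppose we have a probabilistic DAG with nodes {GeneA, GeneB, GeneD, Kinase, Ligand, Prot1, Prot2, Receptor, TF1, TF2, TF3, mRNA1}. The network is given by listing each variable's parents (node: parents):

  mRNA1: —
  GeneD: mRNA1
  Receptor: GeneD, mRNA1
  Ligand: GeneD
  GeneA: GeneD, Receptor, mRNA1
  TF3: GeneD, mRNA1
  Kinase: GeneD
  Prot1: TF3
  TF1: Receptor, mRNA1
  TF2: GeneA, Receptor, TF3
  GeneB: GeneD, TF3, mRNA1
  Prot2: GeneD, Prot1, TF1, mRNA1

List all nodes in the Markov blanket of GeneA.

{GeneD, Receptor, TF2, TF3, mRNA1}

GeneA's parents: GeneD, Receptor, mRNA1.
GeneA has child TF2.
Parents of each child, excluding GeneA:
  TF2: Receptor, TF3
So the Markov blanket of GeneA is {GeneD, Receptor, TF2, TF3, mRNA1}.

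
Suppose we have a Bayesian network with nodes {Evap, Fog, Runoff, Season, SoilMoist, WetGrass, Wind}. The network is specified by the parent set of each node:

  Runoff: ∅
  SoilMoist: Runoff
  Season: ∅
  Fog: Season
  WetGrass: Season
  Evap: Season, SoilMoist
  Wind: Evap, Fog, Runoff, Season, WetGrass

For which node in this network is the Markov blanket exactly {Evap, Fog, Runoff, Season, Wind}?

WetGrass

The target node must have every member of {Evap, Fog, Runoff, Season, Wind} as a parent, child, or co-parent, and no others.
Parents of WetGrass: Season; children: Wind; co-parents: Evap, Fog, Runoff, Season.
These exactly cover the given set, so the node is WetGrass.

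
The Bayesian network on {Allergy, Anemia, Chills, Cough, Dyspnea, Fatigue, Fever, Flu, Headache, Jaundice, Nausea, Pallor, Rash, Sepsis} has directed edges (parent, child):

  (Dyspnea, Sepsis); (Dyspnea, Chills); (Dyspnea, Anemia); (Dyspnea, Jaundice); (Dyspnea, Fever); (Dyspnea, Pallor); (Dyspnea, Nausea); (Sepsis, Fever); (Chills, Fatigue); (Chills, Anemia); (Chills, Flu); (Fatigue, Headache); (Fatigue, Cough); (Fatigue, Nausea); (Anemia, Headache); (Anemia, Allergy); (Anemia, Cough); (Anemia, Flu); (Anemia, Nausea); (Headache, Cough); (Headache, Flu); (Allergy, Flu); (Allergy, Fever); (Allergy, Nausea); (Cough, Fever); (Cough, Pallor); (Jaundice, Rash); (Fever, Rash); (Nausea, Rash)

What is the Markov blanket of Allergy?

By definition, MB(Allergy) is built from Allergy's parents, Allergy's children, and the co-parents of Allergy.
Pa(Allergy) = {Anemia}.
Ch(Allergy) = {Fever, Flu, Nausea}.
Other parents of Allergy's children:
  Flu: Anemia, Chills, Headache
  Fever: Cough, Dyspnea, Sepsis
  Nausea: Anemia, Dyspnea, Fatigue
MB(Allergy) = {Anemia, Chills, Cough, Dyspnea, Fatigue, Fever, Flu, Headache, Nausea, Sepsis}.

{Anemia, Chills, Cough, Dyspnea, Fatigue, Fever, Flu, Headache, Nausea, Sepsis}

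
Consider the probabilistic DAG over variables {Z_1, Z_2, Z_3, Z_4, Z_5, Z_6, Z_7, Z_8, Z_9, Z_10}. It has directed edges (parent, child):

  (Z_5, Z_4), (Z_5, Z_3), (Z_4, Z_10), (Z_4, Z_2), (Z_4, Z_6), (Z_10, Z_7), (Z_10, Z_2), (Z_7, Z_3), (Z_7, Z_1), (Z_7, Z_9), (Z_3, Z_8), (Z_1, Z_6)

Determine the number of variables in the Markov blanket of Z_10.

The Markov blanket of a node is its parents, its children, and the other parents of its children.
Z_10 has parent Z_4.
Z_10's children: Z_2, Z_7.
For each child, the remaining parents (spouses of Z_10):
  Z_7 has no other parent.
  Z_2's other parent is Z_4.
MB(Z_10) = {Z_2, Z_4, Z_7}, which has 3 nodes.

3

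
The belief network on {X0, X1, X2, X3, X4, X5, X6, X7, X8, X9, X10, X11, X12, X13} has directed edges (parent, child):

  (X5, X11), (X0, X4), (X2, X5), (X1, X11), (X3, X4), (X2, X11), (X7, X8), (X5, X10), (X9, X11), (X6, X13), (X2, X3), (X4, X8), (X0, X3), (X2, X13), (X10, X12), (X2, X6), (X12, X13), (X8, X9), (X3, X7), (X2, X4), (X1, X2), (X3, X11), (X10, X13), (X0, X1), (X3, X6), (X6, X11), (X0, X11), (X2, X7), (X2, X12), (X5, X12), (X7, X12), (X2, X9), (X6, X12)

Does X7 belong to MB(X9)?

The Markov blanket of a node is its parents, its children, and the other parents of its children.
X9's parents: X2, X8.
Children of X9: X11.
Other parents of X9's children:
  X11: X0, X1, X2, X3, X5, X6
MB(X9) = {X0, X1, X2, X3, X5, X6, X8, X11}; X7 is not in this set.

No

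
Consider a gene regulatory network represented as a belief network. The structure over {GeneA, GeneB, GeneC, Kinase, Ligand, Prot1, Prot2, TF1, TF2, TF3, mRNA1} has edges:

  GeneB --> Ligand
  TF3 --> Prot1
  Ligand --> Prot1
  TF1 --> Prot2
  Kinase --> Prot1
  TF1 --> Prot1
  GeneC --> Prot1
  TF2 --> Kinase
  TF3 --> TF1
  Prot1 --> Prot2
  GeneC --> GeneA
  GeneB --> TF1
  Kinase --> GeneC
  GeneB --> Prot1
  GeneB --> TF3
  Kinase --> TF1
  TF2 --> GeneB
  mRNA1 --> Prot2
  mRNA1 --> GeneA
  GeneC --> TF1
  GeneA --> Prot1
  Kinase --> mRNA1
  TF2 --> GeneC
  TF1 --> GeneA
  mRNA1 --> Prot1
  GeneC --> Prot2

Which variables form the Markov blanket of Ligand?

{GeneA, GeneB, GeneC, Kinase, Prot1, TF1, TF3, mRNA1}

The Markov blanket of a node is its parents, its children, and the other parents of its children.
Pa(Ligand) = {GeneB}.
Children of Ligand: Prot1.
For each child, the remaining parents (spouses of Ligand):
  Prot1: GeneA, GeneB, GeneC, Kinase, TF1, TF3, mRNA1
Union: {GeneB} ∪ {Prot1} ∪ {GeneA, GeneB, GeneC, Kinase, TF1, TF3, mRNA1} = {GeneA, GeneB, GeneC, Kinase, Prot1, TF1, TF3, mRNA1}.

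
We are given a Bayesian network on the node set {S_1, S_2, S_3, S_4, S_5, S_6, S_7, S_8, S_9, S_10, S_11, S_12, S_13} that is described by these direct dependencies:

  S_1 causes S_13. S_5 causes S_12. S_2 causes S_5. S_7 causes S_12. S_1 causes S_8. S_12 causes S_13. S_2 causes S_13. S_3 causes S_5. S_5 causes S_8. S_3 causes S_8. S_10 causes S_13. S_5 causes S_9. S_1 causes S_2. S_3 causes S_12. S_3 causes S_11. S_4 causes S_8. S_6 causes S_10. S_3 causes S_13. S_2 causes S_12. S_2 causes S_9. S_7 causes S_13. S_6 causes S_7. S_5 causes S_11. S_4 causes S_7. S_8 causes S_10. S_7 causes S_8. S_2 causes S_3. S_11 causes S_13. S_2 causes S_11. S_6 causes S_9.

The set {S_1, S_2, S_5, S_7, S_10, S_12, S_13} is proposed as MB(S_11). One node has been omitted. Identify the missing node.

The Markov blanket of a node is its parents, its children, and the other parents of its children.
Pa(S_11) = {S_2, S_3, S_5}.
Ch(S_11) = {S_13}.
For each child, the remaining parents (spouses of S_11):
  S_13's other parents are S_1, S_2, S_3, S_7, S_10, S_12.
MB(S_11) = {S_1, S_2, S_3, S_5, S_7, S_10, S_12, S_13}.
Comparing with the claimed set, S_3 is missing.

S_3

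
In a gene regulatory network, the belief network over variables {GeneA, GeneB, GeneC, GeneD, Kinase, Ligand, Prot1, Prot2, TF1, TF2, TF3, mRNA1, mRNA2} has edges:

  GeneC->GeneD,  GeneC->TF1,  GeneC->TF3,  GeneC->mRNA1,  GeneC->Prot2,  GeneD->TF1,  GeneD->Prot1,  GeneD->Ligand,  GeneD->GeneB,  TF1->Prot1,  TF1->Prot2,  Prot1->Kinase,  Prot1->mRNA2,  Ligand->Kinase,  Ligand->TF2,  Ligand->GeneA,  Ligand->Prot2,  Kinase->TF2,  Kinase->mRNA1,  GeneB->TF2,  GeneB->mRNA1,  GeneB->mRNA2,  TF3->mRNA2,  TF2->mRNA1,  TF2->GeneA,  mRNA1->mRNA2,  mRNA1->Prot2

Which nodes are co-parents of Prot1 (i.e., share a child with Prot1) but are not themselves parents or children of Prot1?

{GeneB, Ligand, TF3, mRNA1}

Children of Prot1: Kinase, mRNA2.
  parents(Kinase) \ {Prot1} = {Ligand}.
  parents(mRNA2) \ {Prot1} = {GeneB, TF3, mRNA1}.
Excluding nodes already adjacent to Prot1 (GeneD, Kinase, TF1, mRNA2), the co-parent-only contribution is {GeneB, Ligand, TF3, mRNA1}.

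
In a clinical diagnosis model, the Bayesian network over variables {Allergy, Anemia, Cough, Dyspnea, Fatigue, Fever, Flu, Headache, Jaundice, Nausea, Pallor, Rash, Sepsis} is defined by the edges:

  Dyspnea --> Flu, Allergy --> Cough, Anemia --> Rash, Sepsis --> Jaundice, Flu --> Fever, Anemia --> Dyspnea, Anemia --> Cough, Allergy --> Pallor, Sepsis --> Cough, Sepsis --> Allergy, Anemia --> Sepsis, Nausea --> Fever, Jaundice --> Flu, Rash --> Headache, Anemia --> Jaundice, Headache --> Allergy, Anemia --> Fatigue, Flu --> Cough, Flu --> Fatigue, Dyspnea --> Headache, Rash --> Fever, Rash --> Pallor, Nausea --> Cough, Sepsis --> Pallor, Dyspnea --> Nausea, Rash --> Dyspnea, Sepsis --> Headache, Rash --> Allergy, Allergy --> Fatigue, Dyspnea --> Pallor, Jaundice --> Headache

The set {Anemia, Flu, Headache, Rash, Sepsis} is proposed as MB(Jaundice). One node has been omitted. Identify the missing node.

Pa(Jaundice) = {Anemia, Sepsis}.
Ch(Jaundice) = {Flu, Headache}.
Parents of each child, excluding Jaundice:
  parents(Headache) \ {Jaundice} = {Dyspnea, Rash, Sepsis}.
  Flu's other parent is Dyspnea.
MB(Jaundice) = {Anemia, Dyspnea, Flu, Headache, Rash, Sepsis}.
Comparing with the claimed set, Dyspnea is missing.

Dyspnea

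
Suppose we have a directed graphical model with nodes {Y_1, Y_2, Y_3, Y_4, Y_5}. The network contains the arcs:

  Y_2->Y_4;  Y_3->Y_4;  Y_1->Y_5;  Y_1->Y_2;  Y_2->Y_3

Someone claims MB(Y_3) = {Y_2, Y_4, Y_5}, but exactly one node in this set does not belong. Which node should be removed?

Y_5

Y_3's children: Y_4.
Parents of Y_3: Y_2.
Co-parents of Y_3 (other parents of its children):
  Y_4: Y_2
MB(Y_3) = {Y_2, Y_4}.
Y_5 is neither a parent, child, nor co-parent of Y_3, so it does not belong.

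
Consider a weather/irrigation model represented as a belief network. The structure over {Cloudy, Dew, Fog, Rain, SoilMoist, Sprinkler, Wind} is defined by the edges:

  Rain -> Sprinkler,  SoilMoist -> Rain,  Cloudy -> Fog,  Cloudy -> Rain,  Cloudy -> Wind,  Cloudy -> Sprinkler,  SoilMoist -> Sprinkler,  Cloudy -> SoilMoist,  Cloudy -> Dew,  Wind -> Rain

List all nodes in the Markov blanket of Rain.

{Cloudy, SoilMoist, Sprinkler, Wind}

The Markov blanket of a node is its parents, its children, and the other parents of its children.
Rain has child Sprinkler.
Rain has parents Cloudy, SoilMoist, Wind.
For each child, the remaining parents (spouses of Rain):
  parents(Sprinkler) \ {Rain} = {Cloudy, SoilMoist}.
Union: {Cloudy, SoilMoist, Wind} ∪ {Sprinkler} ∪ {Cloudy, SoilMoist} = {Cloudy, SoilMoist, Sprinkler, Wind}.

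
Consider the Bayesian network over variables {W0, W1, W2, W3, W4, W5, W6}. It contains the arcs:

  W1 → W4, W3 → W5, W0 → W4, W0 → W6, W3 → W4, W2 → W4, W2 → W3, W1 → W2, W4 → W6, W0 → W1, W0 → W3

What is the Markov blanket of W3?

Pa(W3) = {W0, W2}.
Ch(W3) = {W4, W5}.
For each child, the remaining parents (spouses of W3):
  W4: W0, W1, W2
  W5: —
MB(W3) = {W0, W1, W2, W4, W5}.

{W0, W1, W2, W4, W5}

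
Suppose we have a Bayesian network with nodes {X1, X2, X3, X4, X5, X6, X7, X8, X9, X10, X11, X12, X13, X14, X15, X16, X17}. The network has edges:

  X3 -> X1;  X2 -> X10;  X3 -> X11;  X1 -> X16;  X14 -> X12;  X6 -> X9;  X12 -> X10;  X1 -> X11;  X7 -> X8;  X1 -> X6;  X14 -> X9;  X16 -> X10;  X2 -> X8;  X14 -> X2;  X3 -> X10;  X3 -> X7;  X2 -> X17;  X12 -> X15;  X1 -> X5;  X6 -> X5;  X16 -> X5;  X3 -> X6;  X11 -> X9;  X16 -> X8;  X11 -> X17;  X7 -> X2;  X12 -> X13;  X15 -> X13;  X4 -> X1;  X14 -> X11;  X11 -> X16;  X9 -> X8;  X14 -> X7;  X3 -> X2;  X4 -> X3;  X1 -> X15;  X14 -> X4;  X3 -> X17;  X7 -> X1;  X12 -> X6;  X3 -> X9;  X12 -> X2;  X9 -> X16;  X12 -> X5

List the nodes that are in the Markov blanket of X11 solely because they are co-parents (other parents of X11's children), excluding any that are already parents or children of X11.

Children of X11: X9, X16, X17.
  X9's other parents are X3, X6, X14.
  parents(X17) \ {X11} = {X2, X3}.
  X16's other parents are X1, X9.
Excluding nodes already adjacent to X11 (X1, X3, X9, X14, X16, X17), the co-parent-only contribution is {X2, X6}.

{X2, X6}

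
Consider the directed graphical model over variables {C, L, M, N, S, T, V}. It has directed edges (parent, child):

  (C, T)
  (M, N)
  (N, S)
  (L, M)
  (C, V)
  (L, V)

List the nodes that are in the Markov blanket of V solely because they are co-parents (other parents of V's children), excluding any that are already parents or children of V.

{}

V has no children, so it has no co-parents. The set is empty.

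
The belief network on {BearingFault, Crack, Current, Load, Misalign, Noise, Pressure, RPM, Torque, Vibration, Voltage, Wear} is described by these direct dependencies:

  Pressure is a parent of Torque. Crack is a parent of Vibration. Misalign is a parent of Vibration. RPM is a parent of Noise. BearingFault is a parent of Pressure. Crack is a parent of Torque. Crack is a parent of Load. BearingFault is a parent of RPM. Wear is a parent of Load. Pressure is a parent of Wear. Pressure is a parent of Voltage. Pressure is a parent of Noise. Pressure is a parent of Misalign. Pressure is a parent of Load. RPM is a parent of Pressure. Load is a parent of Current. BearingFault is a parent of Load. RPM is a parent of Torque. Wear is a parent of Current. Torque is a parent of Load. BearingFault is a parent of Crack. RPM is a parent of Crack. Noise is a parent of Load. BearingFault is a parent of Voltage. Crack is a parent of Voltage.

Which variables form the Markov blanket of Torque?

Torque's parents: Crack, Pressure, RPM.
Torque has child Load.
Other parents of Torque's children:
  parents(Load) \ {Torque} = {BearingFault, Crack, Noise, Pressure, Wear}.
MB(Torque) = {BearingFault, Crack, Load, Noise, Pressure, RPM, Wear}.

{BearingFault, Crack, Load, Noise, Pressure, RPM, Wear}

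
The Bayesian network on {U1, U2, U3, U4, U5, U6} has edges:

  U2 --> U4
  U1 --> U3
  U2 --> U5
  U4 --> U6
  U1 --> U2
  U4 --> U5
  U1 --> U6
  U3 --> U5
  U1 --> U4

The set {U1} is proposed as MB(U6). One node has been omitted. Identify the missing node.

U4

The Markov blanket of a node is its parents, its children, and the other parents of its children.
U6 has parents U1, U4.
Children of U6: none.
U6 has no children, so there are no co-parents.
MB(U6) = {U1, U4}.
Comparing with the claimed set, U4 is missing.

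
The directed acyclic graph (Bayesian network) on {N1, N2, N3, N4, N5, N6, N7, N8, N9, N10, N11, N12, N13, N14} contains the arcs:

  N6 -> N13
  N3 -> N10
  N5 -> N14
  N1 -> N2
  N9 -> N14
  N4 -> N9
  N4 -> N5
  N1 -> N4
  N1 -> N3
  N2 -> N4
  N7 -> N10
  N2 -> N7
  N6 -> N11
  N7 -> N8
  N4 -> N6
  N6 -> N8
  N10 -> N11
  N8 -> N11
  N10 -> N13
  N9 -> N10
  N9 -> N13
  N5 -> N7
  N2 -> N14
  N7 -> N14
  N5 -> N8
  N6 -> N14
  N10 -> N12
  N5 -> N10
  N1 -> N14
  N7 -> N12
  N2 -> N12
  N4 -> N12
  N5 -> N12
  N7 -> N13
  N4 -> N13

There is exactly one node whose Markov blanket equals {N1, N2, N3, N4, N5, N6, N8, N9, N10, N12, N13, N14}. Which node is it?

N7

The target node must have every member of {N1, N2, N3, N4, N5, N6, N8, N9, N10, N12, N13, N14} as a parent, child, or co-parent, and no others.
Parents of N7: N2, N5; children: N8, N10, N12, N13, N14; co-parents: N1, N2, N3, N4, N5, N6, N9, N10.
These exactly cover the given set, so the node is N7.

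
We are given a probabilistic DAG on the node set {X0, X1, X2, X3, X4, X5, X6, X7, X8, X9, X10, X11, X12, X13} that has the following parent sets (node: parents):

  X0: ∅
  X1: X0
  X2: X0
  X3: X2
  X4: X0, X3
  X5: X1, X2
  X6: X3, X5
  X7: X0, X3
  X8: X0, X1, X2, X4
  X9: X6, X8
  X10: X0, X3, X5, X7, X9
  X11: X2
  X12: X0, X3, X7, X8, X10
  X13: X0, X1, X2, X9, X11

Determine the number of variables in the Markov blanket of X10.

7

A node's Markov blanket = Pa ∪ Ch ∪ (parents of Ch other than the node itself).
Pa(X10) = {X0, X3, X5, X7, X9}.
Children of X10: X12.
Parents of each child, excluding X10:
  parents(X12) \ {X10} = {X0, X3, X7, X8}.
MB(X10) = {X0, X3, X5, X7, X8, X9, X12}, which has 7 nodes.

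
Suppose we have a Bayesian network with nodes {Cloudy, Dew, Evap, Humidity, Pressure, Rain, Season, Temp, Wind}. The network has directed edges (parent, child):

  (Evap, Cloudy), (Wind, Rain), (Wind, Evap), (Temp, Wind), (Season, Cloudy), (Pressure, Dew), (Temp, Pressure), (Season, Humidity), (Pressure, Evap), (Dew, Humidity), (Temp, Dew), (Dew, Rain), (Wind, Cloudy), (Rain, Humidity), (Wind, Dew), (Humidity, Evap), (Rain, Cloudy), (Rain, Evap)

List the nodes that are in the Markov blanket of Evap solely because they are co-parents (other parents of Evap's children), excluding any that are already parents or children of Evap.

{Season}

Children of Evap: Cloudy.
  Cloudy's other parents are Rain, Season, Wind.
Excluding nodes already adjacent to Evap (Cloudy, Humidity, Pressure, Rain, Wind), the co-parent-only contribution is {Season}.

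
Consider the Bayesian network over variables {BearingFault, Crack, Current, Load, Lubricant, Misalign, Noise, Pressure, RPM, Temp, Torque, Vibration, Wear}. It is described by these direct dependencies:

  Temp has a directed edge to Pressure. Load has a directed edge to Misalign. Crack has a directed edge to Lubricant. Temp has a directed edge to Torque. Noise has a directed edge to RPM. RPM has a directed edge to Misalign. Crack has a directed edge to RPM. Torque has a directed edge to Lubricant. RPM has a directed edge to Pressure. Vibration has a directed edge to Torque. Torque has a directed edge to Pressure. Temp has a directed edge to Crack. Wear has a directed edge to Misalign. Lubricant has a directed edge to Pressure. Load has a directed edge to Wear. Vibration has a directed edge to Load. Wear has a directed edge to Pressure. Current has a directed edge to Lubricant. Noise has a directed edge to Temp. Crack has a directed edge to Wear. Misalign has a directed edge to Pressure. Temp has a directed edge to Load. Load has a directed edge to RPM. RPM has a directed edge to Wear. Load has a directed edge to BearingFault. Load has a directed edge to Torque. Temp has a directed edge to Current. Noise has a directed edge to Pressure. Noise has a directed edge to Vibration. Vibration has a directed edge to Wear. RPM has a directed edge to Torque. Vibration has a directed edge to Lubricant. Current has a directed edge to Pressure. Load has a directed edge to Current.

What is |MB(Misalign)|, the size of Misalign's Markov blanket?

9

A node's Markov blanket = Pa ∪ Ch ∪ (parents of Ch other than the node itself).
Ch(Misalign) = {Pressure}.
Misalign's parents: Load, RPM, Wear.
For each child, the remaining parents (spouses of Misalign):
  Pressure: Current, Lubricant, Noise, RPM, Temp, Torque, Wear
MB(Misalign) = {Current, Load, Lubricant, Noise, Pressure, RPM, Temp, Torque, Wear}, which has 9 nodes.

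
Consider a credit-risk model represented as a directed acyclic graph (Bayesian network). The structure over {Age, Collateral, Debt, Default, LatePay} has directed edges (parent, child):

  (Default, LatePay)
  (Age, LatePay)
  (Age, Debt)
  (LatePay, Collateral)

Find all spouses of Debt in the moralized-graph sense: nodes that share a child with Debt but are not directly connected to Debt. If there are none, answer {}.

Debt has no children, so it has no co-parents. The set is empty.

{}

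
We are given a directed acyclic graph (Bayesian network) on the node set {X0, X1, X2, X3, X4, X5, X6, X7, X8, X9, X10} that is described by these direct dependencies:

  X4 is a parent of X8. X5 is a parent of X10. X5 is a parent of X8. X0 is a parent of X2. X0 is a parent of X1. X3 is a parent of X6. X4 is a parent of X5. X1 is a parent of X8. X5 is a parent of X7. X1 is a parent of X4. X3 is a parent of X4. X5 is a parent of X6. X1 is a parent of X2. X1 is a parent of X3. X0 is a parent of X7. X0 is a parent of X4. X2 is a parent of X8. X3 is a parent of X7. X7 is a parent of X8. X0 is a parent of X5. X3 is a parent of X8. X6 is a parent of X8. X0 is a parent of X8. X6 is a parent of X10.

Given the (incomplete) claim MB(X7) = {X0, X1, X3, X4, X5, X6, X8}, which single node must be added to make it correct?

Ch(X7) = {X8}.
X7 has parents X0, X3, X5.
Parents of each child, excluding X7:
  X8's other parents are X0, X1, X2, X3, X4, X5, X6.
MB(X7) = {X0, X1, X2, X3, X4, X5, X6, X8}.
Comparing with the claimed set, X2 is missing.

X2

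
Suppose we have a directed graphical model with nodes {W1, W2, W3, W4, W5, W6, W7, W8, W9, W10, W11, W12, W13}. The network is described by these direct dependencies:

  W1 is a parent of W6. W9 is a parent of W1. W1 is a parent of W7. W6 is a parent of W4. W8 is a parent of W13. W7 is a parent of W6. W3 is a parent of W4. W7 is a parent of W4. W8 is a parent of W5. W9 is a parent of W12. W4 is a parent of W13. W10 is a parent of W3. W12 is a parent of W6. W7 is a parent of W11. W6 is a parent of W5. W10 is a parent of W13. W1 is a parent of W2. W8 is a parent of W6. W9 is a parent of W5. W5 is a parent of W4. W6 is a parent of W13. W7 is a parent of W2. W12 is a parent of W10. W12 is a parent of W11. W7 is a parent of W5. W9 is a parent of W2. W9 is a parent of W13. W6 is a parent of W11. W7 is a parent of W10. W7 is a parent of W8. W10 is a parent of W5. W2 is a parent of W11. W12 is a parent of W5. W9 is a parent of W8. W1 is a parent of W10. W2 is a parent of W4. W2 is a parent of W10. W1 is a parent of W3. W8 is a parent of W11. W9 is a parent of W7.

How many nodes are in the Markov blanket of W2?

Parents of W2: W1, W7, W9.
Children of W2: W4, W10, W11.
Parents of each child, excluding W2:
  W10 also has parents W1, W7, W12.
  W4 also has parents W3, W5, W6, W7.
  parents(W11) \ {W2} = {W6, W7, W8, W12}.
MB(W2) = {W1, W3, W4, W5, W6, W7, W8, W9, W10, W11, W12}, which has 11 nodes.

11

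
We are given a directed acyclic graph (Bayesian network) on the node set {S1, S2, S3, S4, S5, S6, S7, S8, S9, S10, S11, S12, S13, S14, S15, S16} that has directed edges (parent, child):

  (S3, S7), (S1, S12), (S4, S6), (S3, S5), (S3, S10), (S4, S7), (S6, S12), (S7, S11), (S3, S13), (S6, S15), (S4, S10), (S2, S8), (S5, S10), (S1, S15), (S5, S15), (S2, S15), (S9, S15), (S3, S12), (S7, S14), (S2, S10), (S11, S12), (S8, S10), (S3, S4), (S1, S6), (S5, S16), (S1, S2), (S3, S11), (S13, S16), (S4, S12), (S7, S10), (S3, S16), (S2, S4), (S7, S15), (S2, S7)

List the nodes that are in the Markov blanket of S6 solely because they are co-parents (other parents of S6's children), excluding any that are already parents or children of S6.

Children of S6: S12, S15.
  S12: S1, S3, S4, S11
  S15: S1, S2, S5, S7, S9
Excluding nodes already adjacent to S6 (S1, S4, S12, S15), the co-parent-only contribution is {S2, S3, S5, S7, S9, S11}.

{S2, S3, S5, S7, S9, S11}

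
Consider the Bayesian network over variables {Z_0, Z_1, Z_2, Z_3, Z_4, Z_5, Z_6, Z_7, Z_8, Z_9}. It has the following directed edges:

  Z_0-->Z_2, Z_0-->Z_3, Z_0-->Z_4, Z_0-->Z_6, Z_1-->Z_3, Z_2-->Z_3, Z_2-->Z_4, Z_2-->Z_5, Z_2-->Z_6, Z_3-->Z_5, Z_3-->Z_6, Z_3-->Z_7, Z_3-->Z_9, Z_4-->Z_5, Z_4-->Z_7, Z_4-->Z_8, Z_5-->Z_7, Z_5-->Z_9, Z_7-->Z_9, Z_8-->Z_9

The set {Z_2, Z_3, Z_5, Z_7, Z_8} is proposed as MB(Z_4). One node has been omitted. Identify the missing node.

Z_4's children: Z_5, Z_7, Z_8.
Pa(Z_4) = {Z_0, Z_2}.
Parents of each child, excluding Z_4:
  Z_5: Z_2, Z_3
  Z_7: Z_3, Z_5
  Z_8: —
MB(Z_4) = {Z_0, Z_2, Z_3, Z_5, Z_7, Z_8}.
Comparing with the claimed set, Z_0 is missing.

Z_0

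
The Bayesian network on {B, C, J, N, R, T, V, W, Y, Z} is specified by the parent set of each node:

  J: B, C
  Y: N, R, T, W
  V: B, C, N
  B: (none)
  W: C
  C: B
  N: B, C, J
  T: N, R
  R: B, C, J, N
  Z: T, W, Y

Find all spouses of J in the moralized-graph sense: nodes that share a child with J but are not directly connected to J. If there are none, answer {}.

{}

Children of J: N, R.
  N also has parents B, C.
  R also has parents B, C, N.
Excluding nodes already adjacent to J (B, C, N, R), the co-parent-only contribution is {}.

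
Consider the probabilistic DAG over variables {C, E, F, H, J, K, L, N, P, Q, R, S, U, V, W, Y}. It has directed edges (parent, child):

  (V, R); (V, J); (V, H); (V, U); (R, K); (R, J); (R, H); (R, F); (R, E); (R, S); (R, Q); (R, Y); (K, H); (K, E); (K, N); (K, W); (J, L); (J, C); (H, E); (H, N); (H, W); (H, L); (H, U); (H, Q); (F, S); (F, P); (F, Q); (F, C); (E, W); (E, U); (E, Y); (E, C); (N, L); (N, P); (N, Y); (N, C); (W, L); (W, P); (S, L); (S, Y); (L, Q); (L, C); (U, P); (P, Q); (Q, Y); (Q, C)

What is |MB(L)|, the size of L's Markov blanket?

11

A node's Markov blanket = Pa ∪ Ch ∪ (parents of Ch other than the node itself).
L's parents: H, J, N, S, W.
Ch(L) = {C, Q}.
Other parents of L's children:
  Q: F, H, P, R
  C: E, F, J, N, Q
MB(L) = {C, E, F, H, J, N, P, Q, R, S, W}, which has 11 nodes.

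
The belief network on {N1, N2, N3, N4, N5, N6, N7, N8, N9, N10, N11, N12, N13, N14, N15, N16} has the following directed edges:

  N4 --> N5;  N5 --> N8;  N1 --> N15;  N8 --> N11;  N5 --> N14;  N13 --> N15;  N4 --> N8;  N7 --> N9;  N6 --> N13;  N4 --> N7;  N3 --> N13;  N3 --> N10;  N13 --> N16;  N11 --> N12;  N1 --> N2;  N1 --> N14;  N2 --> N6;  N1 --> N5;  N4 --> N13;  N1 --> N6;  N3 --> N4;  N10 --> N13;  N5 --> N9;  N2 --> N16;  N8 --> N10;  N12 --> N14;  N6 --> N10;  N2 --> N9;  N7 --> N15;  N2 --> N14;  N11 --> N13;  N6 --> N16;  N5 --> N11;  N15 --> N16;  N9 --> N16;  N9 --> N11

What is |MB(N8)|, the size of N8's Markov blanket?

7

A node's Markov blanket = Pa ∪ Ch ∪ (parents of Ch other than the node itself).
Children of N8: N10, N11.
N8's parents: N4, N5.
For each child, the remaining parents (spouses of N8):
  N10: N3, N6
  N11: N5, N9
MB(N8) = {N3, N4, N5, N6, N9, N10, N11}, which has 7 nodes.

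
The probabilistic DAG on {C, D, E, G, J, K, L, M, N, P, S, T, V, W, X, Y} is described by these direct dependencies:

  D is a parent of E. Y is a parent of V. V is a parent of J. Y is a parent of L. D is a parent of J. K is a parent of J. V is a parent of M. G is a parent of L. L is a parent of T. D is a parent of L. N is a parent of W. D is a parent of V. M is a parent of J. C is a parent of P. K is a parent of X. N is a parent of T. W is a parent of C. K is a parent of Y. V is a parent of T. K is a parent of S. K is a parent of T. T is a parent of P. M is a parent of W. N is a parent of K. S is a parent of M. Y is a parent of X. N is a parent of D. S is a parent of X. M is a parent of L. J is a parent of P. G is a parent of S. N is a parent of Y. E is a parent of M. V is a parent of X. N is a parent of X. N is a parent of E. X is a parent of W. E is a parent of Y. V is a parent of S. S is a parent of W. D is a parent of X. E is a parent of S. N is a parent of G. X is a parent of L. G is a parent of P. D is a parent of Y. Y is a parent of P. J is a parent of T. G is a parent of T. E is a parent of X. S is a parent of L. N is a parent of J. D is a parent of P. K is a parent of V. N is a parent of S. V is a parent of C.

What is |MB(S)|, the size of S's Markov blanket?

11

By definition, MB(S) is built from S's parents, S's children, and the co-parents of S.
S's parents: E, G, K, N, V.
Children of S: L, M, W, X.
Parents of each child, excluding S:
  M also has parents E, V.
  X also has parents D, E, K, N, V, Y.
  W's other parents are M, N, X.
  L also has parents D, G, M, X, Y.
MB(S) = {D, E, G, K, L, M, N, V, W, X, Y}, which has 11 nodes.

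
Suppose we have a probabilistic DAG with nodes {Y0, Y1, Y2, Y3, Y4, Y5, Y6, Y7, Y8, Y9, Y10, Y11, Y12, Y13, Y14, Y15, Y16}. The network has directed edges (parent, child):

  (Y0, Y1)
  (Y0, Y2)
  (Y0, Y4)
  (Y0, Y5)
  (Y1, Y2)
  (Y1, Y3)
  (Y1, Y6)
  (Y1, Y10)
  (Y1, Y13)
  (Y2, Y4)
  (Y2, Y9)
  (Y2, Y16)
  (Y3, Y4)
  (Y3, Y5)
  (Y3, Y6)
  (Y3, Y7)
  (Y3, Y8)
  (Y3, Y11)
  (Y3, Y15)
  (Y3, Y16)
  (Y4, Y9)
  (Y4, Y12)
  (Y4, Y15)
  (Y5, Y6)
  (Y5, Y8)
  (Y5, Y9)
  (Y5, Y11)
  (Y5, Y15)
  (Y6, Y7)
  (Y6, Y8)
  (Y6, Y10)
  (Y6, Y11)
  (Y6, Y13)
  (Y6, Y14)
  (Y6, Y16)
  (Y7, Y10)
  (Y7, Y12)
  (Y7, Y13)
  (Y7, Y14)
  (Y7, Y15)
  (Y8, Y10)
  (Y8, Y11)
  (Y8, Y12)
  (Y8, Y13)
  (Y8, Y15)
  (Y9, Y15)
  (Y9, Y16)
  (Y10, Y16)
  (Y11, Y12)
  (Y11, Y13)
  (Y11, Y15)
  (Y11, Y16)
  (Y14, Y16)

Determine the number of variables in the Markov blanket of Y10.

10

A node's Markov blanket = Pa ∪ Ch ∪ (parents of Ch other than the node itself).
Y10's parents: Y1, Y6, Y7, Y8.
Ch(Y10) = {Y16}.
Co-parents of Y10 (other parents of its children):
  Y16: Y2, Y3, Y6, Y9, Y11, Y14
MB(Y10) = {Y1, Y2, Y3, Y6, Y7, Y8, Y9, Y11, Y14, Y16}, which has 10 nodes.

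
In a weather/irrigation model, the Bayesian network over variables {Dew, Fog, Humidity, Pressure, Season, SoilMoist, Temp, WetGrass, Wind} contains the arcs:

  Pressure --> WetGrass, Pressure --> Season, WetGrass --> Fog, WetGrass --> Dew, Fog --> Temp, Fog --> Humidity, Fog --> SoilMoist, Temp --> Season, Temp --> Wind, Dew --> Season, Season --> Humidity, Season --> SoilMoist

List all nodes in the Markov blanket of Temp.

{Dew, Fog, Pressure, Season, Wind}

Temp has parent Fog.
Temp has children Season, Wind.
Co-parents of Temp (other parents of its children):
  Season's other parents are Dew, Pressure.
  Wind has no other parent.
So the Markov blanket of Temp is {Dew, Fog, Pressure, Season, Wind}.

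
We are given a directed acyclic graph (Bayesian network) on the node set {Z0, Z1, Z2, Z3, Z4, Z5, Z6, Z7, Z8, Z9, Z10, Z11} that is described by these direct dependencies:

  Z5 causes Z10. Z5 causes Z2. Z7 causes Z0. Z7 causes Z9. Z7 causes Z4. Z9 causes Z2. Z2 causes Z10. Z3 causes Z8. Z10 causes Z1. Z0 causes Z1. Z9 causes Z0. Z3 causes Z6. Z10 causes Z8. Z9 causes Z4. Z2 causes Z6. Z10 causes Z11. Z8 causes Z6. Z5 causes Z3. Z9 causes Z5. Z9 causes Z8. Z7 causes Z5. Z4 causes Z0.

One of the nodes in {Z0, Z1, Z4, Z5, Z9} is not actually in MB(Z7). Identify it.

Z1

Pa(Z7) = {}.
Children of Z7: Z0, Z4, Z5, Z9.
Other parents of Z7's children:
  Z9: —
  Z4: Z9
  Z5: Z9
  Z0: Z4, Z9
MB(Z7) = {Z0, Z4, Z5, Z9}.
Z1 is neither a parent, child, nor co-parent of Z7, so it does not belong.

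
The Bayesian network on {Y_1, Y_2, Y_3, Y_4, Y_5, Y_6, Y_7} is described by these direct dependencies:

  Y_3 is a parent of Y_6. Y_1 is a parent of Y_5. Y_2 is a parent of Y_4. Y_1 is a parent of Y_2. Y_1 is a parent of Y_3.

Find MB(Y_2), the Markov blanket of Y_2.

{Y_1, Y_4}

The Markov blanket of a node is its parents, its children, and the other parents of its children.
Y_2's children: Y_4.
Y_2 has parent Y_1.
For each child, the remaining parents (spouses of Y_2):
  Y_4 has no other parent.
MB(Y_2) = {Y_1, Y_4}.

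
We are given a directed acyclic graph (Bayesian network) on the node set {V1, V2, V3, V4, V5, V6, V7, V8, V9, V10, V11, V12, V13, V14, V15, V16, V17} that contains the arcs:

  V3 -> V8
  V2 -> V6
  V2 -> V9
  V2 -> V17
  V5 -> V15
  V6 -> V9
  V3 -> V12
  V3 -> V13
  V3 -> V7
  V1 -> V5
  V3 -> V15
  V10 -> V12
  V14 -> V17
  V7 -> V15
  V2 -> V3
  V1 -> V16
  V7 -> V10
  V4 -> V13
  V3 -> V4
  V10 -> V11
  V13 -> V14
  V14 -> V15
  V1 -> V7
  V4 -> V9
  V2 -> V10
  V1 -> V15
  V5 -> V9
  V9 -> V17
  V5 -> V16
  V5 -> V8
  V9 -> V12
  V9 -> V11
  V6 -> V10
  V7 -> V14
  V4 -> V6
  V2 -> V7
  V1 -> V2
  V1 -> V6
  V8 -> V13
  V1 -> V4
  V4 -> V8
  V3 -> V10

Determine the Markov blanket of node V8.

V8's parents: V3, V4, V5.
V8's children: V13.
Co-parents of V8 (other parents of its children):
  V13's other parents are V3, V4.
So the Markov blanket of V8 is {V3, V4, V5, V13}.

{V3, V4, V5, V13}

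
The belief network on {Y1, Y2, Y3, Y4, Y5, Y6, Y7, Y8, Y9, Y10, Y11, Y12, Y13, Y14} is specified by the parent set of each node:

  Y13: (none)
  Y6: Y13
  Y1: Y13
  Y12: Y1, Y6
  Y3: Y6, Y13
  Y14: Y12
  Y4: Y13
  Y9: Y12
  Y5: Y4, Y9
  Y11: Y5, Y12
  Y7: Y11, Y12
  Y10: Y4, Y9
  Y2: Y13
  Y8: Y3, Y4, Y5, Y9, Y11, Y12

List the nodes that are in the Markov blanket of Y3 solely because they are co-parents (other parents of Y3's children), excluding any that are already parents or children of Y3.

Children of Y3: Y8.
  Y8's other parents are Y4, Y5, Y9, Y11, Y12.
Excluding nodes already adjacent to Y3 (Y6, Y8, Y13), the co-parent-only contribution is {Y4, Y5, Y9, Y11, Y12}.

{Y4, Y5, Y9, Y11, Y12}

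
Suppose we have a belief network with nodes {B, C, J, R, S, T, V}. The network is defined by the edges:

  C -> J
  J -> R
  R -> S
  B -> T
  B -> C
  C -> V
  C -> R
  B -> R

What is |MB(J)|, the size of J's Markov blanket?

3

Recall MB(v) = parents ∪ children ∪ spouses, where spouses are the other parents of v's children.
Parents of J: C.
J has child R.
Other parents of J's children:
  R: B, C
MB(J) = {B, C, R}, which has 3 nodes.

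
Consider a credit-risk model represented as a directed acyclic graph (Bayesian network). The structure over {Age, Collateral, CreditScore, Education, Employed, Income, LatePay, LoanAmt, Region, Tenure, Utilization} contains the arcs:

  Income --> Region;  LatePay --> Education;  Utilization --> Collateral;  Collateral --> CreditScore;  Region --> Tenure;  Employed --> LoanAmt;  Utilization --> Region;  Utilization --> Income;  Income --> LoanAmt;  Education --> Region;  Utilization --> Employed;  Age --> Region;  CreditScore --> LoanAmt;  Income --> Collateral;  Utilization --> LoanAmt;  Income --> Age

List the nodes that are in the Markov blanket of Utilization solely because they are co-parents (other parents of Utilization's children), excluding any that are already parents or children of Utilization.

{Age, CreditScore, Education}

Children of Utilization: Collateral, Employed, Income, LoanAmt, Region.
  Employed: —
  Income: —
  Collateral: Income
  Region: Age, Education, Income
  LoanAmt: CreditScore, Employed, Income
Excluding nodes already adjacent to Utilization (Collateral, Employed, Income, LoanAmt, Region), the co-parent-only contribution is {Age, CreditScore, Education}.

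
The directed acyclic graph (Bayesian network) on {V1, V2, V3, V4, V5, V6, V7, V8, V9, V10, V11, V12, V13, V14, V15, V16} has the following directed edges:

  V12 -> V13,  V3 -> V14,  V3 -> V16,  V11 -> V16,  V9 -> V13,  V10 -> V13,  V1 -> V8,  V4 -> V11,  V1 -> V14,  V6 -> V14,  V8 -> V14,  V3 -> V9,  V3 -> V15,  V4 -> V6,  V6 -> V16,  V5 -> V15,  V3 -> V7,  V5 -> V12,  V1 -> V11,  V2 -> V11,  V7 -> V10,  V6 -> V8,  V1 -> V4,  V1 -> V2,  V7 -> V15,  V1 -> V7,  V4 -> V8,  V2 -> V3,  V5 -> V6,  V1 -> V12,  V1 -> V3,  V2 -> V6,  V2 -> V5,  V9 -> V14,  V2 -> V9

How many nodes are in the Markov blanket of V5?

8

A node's Markov blanket = Pa ∪ Ch ∪ (parents of Ch other than the node itself).
Ch(V5) = {V6, V12, V15}.
V5's parents: V2.
For each child, the remaining parents (spouses of V5):
  V6 also has parents V2, V4.
  V12 also has parent V1.
  V15 also has parents V3, V7.
MB(V5) = {V1, V2, V3, V4, V6, V7, V12, V15}, which has 8 nodes.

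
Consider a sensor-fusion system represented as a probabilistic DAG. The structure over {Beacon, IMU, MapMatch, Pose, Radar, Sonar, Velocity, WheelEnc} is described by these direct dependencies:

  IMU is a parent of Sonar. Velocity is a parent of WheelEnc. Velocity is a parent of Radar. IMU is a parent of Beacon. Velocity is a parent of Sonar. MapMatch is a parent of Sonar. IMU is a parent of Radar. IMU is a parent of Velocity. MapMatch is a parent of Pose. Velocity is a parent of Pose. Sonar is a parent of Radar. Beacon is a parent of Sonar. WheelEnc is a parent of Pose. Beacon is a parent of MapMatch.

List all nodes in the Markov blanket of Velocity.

Recall MB(v) = parents ∪ children ∪ spouses, where spouses are the other parents of v's children.
Children of Velocity: Pose, Radar, Sonar, WheelEnc.
Pa(Velocity) = {IMU}.
Parents of each child, excluding Velocity:
  WheelEnc: no additional parents.
  parents(Sonar) \ {Velocity} = {Beacon, IMU, MapMatch}.
  Pose's other parents are MapMatch, WheelEnc.
  Radar's other parents are IMU, Sonar.
So the Markov blanket of Velocity is {Beacon, IMU, MapMatch, Pose, Radar, Sonar, WheelEnc}.

{Beacon, IMU, MapMatch, Pose, Radar, Sonar, WheelEnc}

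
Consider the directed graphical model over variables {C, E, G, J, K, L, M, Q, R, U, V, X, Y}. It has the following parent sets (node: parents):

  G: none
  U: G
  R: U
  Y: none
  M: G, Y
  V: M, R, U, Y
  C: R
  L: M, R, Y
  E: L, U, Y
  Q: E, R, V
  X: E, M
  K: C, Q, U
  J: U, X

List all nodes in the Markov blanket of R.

The Markov blanket of a node is its parents, its children, and the other parents of its children.
R's parents: U.
Ch(R) = {C, L, Q, V}.
Parents of each child, excluding R:
  parents(V) \ {R} = {M, U, Y}.
  C: no additional parents.
  parents(L) \ {R} = {M, Y}.
  Q also has parents E, V.
Taking the union gives {C, E, L, M, Q, U, V, Y}.

{C, E, L, M, Q, U, V, Y}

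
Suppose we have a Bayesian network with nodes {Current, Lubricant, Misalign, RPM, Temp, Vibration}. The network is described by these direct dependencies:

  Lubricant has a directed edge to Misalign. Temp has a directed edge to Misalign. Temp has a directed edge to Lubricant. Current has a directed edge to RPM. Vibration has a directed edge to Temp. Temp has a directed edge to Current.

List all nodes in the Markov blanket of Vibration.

{Temp}

By definition, MB(Vibration) is built from Vibration's parents, Vibration's children, and the co-parents of Vibration.
Pa(Vibration) = {}.
Vibration has child Temp.
Parents of each child, excluding Vibration:
  Temp: —
Taking the union gives {Temp}.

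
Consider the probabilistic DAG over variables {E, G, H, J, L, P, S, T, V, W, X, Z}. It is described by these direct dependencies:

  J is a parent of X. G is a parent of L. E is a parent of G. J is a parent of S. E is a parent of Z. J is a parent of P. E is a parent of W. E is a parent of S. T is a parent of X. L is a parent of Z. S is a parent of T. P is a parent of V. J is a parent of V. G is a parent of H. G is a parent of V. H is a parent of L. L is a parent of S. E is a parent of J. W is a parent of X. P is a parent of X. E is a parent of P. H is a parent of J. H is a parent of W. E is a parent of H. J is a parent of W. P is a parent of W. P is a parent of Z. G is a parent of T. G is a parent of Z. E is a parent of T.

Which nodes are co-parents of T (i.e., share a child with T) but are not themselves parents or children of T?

Children of T: X.
  X: J, P, W
Excluding nodes already adjacent to T (E, G, S, X), the co-parent-only contribution is {J, P, W}.

{J, P, W}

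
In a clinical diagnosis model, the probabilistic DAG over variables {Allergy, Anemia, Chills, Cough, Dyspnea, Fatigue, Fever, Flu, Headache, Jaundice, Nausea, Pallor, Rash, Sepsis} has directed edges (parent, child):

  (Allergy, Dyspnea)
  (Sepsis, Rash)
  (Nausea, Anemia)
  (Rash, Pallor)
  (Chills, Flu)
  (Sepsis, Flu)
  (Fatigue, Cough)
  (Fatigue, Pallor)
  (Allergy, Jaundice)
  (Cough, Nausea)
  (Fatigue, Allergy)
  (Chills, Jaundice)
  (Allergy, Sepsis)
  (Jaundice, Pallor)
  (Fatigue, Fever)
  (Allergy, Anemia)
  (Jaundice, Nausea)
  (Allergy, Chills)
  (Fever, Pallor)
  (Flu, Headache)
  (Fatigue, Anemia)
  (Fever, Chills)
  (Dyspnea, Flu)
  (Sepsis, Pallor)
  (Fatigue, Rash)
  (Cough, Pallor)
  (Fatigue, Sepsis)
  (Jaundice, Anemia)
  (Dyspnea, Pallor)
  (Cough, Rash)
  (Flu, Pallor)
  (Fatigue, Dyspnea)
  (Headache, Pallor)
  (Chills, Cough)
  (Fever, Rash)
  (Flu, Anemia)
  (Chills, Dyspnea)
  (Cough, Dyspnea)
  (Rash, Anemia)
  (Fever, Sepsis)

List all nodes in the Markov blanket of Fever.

Recall MB(v) = parents ∪ children ∪ spouses, where spouses are the other parents of v's children.
Pa(Fever) = {Fatigue}.
Children of Fever: Chills, Pallor, Rash, Sepsis.
Other parents of Fever's children:
  Chills's other parent is Allergy.
  Sepsis's other parents are Allergy, Fatigue.
  Rash's other parents are Cough, Fatigue, Sepsis.
  Pallor's other parents are Cough, Dyspnea, Fatigue, Flu, Headache, Jaundice, Rash, Sepsis.
So the Markov blanket of Fever is {Allergy, Chills, Cough, Dyspnea, Fatigue, Flu, Headache, Jaundice, Pallor, Rash, Sepsis}.

{Allergy, Chills, Cough, Dyspnea, Fatigue, Flu, Headache, Jaundice, Pallor, Rash, Sepsis}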